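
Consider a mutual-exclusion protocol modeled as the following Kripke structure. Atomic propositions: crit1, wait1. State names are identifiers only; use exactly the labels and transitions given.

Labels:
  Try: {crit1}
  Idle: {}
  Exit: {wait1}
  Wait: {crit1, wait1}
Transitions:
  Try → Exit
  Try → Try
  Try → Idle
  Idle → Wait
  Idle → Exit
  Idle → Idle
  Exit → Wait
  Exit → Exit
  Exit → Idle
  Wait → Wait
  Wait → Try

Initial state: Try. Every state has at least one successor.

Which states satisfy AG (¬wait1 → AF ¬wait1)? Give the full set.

States satisfying ¬wait1 → AF ¬wait1: {Try, Idle, Exit, Wait}.
States satisfying AG (¬wait1 → AF ¬wait1): {Try, Idle, Exit, Wait}.

{Try, Idle, Exit, Wait}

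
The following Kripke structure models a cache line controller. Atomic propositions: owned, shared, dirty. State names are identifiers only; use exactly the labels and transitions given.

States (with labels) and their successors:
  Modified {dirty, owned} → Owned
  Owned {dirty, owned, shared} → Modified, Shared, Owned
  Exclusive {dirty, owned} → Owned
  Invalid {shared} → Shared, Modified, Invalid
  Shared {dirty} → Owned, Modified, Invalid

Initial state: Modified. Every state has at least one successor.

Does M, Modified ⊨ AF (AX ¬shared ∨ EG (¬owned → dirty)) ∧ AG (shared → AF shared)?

Satisfied

States satisfying AX ¬shared ∨ EG (¬owned → dirty): {Modified, Owned, Exclusive, Shared}.
States satisfying AF (AX ¬shared ∨ EG (¬owned → dirty)): {Modified, Owned, Exclusive, Shared}.
States satisfying shared → AF shared: {Modified, Owned, Exclusive, Invalid, Shared}.
States satisfying AG (shared → AF shared): {Modified, Owned, Exclusive, Invalid, Shared}.
States satisfying AF (AX ¬shared ∨ EG (¬owned → dirty)) ∧ AG (shared → AF shared): {Modified, Owned, Exclusive, Shared}.
Modified ∈ Sat(AF (AX ¬shared ∨ EG (¬owned → dirty)) ∧ AG (shared → AF shared)).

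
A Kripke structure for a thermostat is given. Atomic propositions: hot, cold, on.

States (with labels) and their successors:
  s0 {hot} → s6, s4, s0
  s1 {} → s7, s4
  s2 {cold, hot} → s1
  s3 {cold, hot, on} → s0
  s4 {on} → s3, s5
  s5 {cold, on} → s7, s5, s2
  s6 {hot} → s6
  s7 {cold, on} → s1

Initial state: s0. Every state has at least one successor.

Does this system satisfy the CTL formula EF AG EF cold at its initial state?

Violated

States satisfying AG EF cold: ∅.
States satisfying EF AG EF cold: ∅.
No suitable path/successor from s0 witnesses the formula.
s0 ∉ Sat(EF AG EF cold).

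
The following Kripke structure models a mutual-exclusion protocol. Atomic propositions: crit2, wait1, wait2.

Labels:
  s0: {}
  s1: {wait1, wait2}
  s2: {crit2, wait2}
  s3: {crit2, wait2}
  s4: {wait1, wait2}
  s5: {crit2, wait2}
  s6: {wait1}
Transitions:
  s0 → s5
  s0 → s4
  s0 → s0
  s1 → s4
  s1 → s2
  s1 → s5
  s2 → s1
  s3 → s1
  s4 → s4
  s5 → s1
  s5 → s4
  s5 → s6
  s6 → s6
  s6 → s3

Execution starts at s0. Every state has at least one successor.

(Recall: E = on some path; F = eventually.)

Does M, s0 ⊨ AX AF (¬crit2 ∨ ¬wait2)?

Holds

States satisfying AF (¬crit2 ∨ ¬wait2): {s0, s1, s2, s3, s4, s5, s6}.
States satisfying AX AF (¬crit2 ∨ ¬wait2): {s0, s1, s2, s3, s4, s5, s6}.
s0 ∈ Sat(AX AF (¬crit2 ∨ ¬wait2)).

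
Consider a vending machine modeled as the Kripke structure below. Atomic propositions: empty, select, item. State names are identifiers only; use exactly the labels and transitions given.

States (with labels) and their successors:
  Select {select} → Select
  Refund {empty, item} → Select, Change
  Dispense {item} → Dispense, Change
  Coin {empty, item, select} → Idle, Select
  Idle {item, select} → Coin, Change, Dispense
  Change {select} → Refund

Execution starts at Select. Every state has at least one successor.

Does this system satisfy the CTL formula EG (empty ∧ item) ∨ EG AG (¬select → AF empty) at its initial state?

States satisfying empty ∧ item: {Refund, Coin}.
States satisfying EG (empty ∧ item): ∅.
States satisfying AG (¬select → AF empty): {Select, Refund, Change}.
States satisfying EG AG (¬select → AF empty): {Select, Refund, Change}.
States satisfying EG (empty ∧ item) ∨ EG AG (¬select → AF empty): {Select, Refund, Change}.
Select ∈ Sat(EG (empty ∧ item) ∨ EG AG (¬select → AF empty)).

Holds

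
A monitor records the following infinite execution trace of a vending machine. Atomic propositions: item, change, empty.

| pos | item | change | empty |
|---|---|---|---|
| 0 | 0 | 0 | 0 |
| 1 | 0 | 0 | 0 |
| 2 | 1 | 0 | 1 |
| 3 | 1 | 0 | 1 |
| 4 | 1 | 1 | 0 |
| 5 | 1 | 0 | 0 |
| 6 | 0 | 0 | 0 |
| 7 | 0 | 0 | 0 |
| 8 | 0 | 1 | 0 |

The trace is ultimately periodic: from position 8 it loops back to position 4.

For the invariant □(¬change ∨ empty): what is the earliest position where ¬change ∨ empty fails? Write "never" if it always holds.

Check ¬change ∨ empty at each position in order: 0 ✓, 1 ✓, 2 ✓, 3 ✓.
At position 4 the labels are {change, item}, so ¬change ∨ empty is false there. This is the first violation.

4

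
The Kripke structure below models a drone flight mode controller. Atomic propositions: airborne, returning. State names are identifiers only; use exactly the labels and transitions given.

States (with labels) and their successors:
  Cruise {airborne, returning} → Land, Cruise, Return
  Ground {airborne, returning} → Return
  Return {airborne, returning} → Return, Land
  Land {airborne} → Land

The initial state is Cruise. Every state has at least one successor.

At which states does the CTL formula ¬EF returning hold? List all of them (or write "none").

States satisfying returning: {Cruise, Ground, Return}.
States satisfying EF returning: {Cruise, Ground, Return}.
States satisfying ¬EF returning: {Land}.

{Land}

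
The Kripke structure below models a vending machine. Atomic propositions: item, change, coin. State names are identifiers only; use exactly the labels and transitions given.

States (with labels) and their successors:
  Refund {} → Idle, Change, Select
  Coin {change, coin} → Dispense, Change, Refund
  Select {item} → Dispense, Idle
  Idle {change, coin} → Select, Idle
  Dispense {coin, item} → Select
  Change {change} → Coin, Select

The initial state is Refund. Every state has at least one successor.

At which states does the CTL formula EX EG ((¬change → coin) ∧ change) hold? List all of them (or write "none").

States satisfying EG ((¬change → coin) ∧ change): {Coin, Idle, Change}.
States satisfying EX EG ((¬change → coin) ∧ change): {Refund, Coin, Select, Idle, Change}.

{Refund, Coin, Select, Idle, Change}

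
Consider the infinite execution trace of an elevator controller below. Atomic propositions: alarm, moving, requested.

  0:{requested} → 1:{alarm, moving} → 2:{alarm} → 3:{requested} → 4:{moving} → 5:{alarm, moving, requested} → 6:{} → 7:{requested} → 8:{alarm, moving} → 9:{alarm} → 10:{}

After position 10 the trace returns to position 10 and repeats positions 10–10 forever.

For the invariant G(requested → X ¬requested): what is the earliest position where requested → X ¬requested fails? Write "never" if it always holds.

never

requested → X ¬requested holds at every position 0..10, and those are all the positions the trace ever visits, so the invariant G(requested → X ¬requested) is never violated.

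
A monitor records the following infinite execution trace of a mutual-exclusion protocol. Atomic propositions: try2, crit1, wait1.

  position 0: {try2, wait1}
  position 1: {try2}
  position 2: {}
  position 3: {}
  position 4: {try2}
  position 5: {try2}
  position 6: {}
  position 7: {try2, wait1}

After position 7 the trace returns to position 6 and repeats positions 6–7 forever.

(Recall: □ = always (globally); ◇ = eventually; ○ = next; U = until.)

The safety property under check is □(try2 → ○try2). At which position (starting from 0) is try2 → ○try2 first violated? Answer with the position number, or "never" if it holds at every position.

1

Check try2 → ○try2 at each position in order: 0 ✓.
At position 1 the labels are {try2} and the next position 2 has {}, so try2 → ○try2 is false there. This is the first violation.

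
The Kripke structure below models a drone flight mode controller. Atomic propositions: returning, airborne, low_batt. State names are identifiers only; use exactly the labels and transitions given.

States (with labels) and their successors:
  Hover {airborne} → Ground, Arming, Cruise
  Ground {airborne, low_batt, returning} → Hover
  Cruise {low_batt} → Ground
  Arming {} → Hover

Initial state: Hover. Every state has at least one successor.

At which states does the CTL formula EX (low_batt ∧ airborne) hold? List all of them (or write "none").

States satisfying low_batt ∧ airborne: {Ground}.
States satisfying EX (low_batt ∧ airborne): {Hover, Cruise}.

{Hover, Cruise}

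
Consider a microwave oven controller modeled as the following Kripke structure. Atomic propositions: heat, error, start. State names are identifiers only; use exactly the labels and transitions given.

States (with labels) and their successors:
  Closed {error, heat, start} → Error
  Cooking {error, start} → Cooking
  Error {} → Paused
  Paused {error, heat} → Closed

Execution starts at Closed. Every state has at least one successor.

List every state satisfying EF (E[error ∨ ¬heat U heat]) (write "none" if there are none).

States satisfying E[error ∨ ¬heat U heat]: {Closed, Error, Paused}.
States satisfying EF (E[error ∨ ¬heat U heat]): {Closed, Error, Paused}.

{Closed, Error, Paused}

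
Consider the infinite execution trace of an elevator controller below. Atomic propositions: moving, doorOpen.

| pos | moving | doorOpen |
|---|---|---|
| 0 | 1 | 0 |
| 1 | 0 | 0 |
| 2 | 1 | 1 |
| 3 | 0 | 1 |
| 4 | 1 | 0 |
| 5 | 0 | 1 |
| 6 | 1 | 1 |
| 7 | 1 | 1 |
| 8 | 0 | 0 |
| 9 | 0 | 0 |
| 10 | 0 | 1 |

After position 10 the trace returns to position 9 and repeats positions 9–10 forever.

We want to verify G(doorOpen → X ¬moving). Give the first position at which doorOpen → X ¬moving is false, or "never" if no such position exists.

Check doorOpen → X ¬moving at each position in order: 0 ✓, 1 ✓, 2 ✓.
At position 3 the labels are {doorOpen} and the next position 4 has {moving}, so doorOpen → X ¬moving is false there. This is the first violation.

3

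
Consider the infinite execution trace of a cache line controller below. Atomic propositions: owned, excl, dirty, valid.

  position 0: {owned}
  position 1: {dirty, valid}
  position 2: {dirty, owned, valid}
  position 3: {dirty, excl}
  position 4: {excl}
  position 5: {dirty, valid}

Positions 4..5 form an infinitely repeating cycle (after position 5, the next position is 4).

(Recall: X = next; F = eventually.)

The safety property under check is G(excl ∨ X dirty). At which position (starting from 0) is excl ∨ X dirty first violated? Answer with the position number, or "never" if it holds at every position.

Check excl ∨ X dirty at each position in order: 0 ✓, 1 ✓, 2 ✓, 3 ✓, 4 ✓.
At position 5 the labels are {dirty, valid} and the next position 4 has {excl}, so excl ∨ X dirty is false there. This is the first violation.

5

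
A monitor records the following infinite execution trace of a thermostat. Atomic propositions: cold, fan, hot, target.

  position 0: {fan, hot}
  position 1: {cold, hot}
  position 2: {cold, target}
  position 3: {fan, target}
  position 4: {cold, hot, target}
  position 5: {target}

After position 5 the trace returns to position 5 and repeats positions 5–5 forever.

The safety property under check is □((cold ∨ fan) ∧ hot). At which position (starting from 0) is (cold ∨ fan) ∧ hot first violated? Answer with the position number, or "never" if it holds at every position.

Check (cold ∨ fan) ∧ hot at each position in order: 0 ✓, 1 ✓.
At position 2 the labels are {cold, target}, so (cold ∨ fan) ∧ hot is false there. This is the first violation.

2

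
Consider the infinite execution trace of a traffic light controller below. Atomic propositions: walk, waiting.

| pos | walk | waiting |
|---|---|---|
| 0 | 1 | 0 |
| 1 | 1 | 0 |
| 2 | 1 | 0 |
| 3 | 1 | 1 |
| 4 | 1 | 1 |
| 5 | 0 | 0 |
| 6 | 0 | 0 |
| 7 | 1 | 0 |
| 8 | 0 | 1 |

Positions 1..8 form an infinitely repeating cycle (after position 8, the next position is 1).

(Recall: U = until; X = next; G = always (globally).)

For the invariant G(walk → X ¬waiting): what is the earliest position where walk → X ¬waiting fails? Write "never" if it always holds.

2

Check walk → X ¬waiting at each position in order: 0 ✓, 1 ✓.
At position 2 the labels are {walk} and the next position 3 has {waiting, walk}, so walk → X ¬waiting is false there. This is the first violation.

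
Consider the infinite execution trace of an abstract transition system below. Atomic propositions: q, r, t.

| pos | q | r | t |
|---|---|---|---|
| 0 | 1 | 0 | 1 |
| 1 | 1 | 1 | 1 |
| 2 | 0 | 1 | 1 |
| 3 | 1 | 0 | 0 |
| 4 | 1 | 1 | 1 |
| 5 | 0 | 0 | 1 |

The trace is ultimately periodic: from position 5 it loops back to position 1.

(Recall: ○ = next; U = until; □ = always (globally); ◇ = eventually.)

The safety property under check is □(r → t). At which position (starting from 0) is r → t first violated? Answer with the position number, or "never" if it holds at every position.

r → t holds at every position 0..5, and those are all the positions the trace ever visits, so the invariant □(r → t) is never violated.

never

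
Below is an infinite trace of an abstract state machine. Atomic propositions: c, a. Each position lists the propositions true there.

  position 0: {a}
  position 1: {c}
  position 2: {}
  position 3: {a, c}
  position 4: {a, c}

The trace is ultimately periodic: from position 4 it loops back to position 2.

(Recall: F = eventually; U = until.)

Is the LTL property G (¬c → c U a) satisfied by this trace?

¬c → c U a must hold at every position from 0 onward. It fails at position 2, so G (¬c → c U a) is false.
Positions where ¬c holds: 0, 2.
Check c U a at each: 0→ok, 2→fails.

Violated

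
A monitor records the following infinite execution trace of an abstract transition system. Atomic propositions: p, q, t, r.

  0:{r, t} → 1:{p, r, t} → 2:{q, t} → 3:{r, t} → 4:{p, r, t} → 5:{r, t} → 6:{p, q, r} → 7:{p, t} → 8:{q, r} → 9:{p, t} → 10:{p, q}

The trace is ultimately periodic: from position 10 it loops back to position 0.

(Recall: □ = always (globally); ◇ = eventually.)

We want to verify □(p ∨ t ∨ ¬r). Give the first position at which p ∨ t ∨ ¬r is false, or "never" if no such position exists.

Check p ∨ t ∨ ¬r at each position in order: 0 ✓, 1 ✓, 2 ✓, 3 ✓, 4 ✓, 5 ✓, 6 ✓, 7 ✓.
At position 8 the labels are {q, r}, so p ∨ t ∨ ¬r is false there. This is the first violation.

8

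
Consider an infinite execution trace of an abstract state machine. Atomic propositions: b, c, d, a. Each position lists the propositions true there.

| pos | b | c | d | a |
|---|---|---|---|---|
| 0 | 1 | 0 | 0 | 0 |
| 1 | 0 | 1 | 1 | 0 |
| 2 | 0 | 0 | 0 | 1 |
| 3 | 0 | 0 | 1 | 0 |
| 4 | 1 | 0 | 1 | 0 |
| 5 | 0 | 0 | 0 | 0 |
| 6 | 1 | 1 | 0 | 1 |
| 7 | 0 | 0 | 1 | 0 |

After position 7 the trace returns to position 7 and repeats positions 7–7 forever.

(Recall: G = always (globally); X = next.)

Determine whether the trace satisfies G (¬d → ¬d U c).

¬d → ¬d U c must hold at every position from 0 onward. It fails at position 2, so G (¬d → ¬d U c) is false.
Positions where ¬d holds: 0, 2, 5, 6.
Check ¬d U c at each: 0→ok, 2→fails, 5→ok, 6→ok.

Does not hold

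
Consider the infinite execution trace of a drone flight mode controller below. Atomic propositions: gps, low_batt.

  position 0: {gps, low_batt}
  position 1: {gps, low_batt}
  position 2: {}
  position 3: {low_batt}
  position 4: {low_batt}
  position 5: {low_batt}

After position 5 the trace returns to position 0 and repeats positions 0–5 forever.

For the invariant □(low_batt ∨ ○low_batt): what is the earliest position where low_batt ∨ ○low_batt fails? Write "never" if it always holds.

never

low_batt ∨ ○low_batt holds at every position 0..5, and those are all the positions the trace ever visits, so the invariant □(low_batt ∨ ○low_batt) is never violated.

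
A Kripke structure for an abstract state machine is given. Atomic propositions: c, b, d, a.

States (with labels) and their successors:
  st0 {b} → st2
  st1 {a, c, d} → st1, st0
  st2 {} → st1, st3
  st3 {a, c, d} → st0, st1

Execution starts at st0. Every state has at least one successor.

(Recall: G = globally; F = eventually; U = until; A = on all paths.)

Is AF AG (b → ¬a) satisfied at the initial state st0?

Satisfied

States satisfying AG (b → ¬a): {st0, st1, st2, st3}.
States satisfying AF AG (b → ¬a): {st0, st1, st2, st3}.
st0 ∈ Sat(AF AG (b → ¬a)).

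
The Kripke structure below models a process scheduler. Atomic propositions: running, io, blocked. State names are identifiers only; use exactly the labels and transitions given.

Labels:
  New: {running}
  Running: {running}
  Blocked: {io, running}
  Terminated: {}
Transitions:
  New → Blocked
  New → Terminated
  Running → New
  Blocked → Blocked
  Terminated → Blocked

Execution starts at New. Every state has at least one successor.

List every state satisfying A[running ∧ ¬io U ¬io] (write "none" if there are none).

{New, Running, Terminated}

States satisfying running ∧ ¬io: {New, Running}.
States satisfying ¬io: {New, Running, Terminated}.
States satisfying A[running ∧ ¬io U ¬io]: {New, Running, Terminated}.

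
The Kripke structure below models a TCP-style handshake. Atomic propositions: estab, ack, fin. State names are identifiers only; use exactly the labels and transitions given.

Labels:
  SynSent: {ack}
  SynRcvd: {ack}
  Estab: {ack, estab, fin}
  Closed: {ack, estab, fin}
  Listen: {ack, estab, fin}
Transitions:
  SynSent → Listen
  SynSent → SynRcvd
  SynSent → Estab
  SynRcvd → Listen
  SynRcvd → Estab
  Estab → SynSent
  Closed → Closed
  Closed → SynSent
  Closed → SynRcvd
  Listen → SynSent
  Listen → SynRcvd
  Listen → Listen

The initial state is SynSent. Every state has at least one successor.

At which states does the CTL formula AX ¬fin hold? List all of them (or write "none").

{Estab}

States satisfying ¬fin: {SynSent, SynRcvd}.
States satisfying AX ¬fin: {Estab}.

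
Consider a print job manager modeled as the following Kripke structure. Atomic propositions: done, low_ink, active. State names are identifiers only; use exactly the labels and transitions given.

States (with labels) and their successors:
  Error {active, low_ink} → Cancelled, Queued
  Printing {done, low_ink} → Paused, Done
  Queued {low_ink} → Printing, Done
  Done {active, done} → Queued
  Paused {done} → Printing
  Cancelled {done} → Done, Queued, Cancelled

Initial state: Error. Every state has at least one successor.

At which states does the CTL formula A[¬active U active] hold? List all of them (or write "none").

States satisfying ¬active: {Printing, Queued, Paused, Cancelled}.
States satisfying active: {Error, Done}.
States satisfying A[¬active U active]: {Error, Done}.

{Error, Done}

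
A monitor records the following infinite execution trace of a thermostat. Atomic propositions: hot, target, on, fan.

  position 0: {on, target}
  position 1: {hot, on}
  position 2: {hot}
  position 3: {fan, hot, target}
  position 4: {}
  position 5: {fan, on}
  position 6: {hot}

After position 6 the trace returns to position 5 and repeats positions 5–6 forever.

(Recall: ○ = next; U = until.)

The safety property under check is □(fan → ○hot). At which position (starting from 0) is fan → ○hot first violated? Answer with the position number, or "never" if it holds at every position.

Check fan → ○hot at each position in order: 0 ✓, 1 ✓, 2 ✓.
At position 3 the labels are {fan, hot, target} and the next position 4 has {}, so fan → ○hot is false there. This is the first violation.

3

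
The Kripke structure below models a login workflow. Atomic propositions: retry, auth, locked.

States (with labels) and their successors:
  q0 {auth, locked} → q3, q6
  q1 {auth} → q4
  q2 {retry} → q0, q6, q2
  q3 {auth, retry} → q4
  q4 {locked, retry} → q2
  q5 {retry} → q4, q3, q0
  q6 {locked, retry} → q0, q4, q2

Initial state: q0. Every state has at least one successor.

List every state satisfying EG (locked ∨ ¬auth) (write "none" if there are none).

{q0, q2, q4, q5, q6}

States satisfying locked ∨ ¬auth: {q0, q2, q4, q5, q6}.
States satisfying EG (locked ∨ ¬auth): {q0, q2, q4, q5, q6}.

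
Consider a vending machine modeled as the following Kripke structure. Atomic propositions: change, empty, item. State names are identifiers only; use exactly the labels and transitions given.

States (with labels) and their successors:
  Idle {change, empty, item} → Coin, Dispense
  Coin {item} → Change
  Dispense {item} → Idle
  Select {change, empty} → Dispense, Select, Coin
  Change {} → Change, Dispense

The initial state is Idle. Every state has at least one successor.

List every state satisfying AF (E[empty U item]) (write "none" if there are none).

{Idle, Coin, Dispense, Select}

States satisfying E[empty U item]: {Idle, Coin, Dispense, Select}.
States satisfying AF (E[empty U item]): {Idle, Coin, Dispense, Select}.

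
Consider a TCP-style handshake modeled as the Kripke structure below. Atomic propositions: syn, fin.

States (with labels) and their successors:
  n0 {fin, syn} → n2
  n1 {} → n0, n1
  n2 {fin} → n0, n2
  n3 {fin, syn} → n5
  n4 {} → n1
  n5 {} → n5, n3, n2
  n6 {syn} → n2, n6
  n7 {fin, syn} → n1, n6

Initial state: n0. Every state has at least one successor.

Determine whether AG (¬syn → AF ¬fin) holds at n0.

Violated

States satisfying ¬syn → AF ¬fin: {n0, n1, n3, n4, n5, n6, n7}.
States satisfying AG (¬syn → AF ¬fin): ∅.
n2 is reachable from n0 and violates ¬syn → AF ¬fin, so AG fails at n0.
n0 ∉ Sat(AG (¬syn → AF ¬fin)).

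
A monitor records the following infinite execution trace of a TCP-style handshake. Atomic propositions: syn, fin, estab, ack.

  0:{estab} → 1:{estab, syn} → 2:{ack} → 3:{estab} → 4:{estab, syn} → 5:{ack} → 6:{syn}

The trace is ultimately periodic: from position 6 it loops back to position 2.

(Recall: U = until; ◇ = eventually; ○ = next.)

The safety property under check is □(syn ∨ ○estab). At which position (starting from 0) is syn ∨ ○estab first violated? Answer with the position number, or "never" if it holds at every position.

Check syn ∨ ○estab at each position in order: 0 ✓, 1 ✓, 2 ✓, 3 ✓, 4 ✓.
At position 5 the labels are {ack} and the next position 6 has {syn}, so syn ∨ ○estab is false there. This is the first violation.

5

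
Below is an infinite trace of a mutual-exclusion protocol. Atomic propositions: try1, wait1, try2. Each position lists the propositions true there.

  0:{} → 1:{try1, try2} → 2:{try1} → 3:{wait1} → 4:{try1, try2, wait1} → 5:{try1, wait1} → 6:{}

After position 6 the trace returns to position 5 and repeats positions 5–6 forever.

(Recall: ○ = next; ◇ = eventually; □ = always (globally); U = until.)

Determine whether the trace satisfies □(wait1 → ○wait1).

wait1 → ○wait1 must hold at every position from 0 onward. It fails at position 5, so □(wait1 → ○wait1) is false.
Positions where wait1 holds: 3, 4, 5.
Check ○wait1 at each: 3→ok, 4→ok, 5→fails.

Does not hold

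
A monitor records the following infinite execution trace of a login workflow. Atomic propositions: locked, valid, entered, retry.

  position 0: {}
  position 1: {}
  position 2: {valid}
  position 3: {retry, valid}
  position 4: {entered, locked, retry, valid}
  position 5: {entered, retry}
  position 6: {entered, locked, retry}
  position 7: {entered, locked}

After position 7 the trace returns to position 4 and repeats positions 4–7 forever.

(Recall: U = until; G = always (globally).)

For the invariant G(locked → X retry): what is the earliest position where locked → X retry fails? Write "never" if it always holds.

6

Check locked → X retry at each position in order: 0 ✓, 1 ✓, 2 ✓, 3 ✓, 4 ✓, 5 ✓.
At position 6 the labels are {entered, locked, retry} and the next position 7 has {entered, locked}, so locked → X retry is false there. This is the first violation.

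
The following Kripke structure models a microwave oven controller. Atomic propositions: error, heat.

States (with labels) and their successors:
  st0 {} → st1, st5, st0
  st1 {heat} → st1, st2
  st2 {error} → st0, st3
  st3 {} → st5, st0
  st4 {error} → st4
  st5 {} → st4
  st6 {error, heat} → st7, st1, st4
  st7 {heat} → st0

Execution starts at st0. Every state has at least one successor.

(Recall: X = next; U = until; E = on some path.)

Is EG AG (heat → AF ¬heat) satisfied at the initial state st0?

Violated

States satisfying AG (heat → AF ¬heat): {st4, st5}.
States satisfying EG AG (heat → AF ¬heat): {st4, st5}.
No suitable path/successor from st0 witnesses the formula.
st0 ∉ Sat(EG AG (heat → AF ¬heat)).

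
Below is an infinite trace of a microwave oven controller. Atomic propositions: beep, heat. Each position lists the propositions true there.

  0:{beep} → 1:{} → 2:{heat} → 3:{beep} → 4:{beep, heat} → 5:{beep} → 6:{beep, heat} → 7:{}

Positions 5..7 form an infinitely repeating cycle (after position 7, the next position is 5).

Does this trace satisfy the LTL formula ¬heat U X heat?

Yes

Walking from position 0: X heat first holds at position 1, and ¬heat holds at every earlier position along the way, so ¬heat U X heat holds.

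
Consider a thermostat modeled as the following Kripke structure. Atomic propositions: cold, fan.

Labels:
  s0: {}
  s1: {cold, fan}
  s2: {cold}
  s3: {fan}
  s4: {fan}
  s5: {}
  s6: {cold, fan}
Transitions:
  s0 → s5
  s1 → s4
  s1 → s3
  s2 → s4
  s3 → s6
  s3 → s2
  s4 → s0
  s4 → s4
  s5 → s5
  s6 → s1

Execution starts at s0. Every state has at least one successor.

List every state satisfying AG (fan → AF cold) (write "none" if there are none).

{s0, s5}

States satisfying fan → AF cold: {s0, s1, s2, s3, s5, s6}.
States satisfying AG (fan → AF cold): {s0, s5}.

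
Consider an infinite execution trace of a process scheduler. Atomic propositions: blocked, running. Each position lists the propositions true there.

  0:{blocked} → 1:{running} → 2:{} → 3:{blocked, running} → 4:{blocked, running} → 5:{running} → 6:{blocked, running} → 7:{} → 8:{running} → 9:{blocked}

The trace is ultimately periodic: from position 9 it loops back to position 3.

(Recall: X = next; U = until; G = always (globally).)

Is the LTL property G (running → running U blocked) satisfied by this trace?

running → running U blocked must hold at every position from 0 onward. It fails at position 1, so G (running → running U blocked) is false.
Positions where running holds: 1, 3, 4, 5, 6, 8.
Check running U blocked at each: 1→fails, 3→ok, 4→ok, 5→ok, 6→ok, 8→ok.

Violated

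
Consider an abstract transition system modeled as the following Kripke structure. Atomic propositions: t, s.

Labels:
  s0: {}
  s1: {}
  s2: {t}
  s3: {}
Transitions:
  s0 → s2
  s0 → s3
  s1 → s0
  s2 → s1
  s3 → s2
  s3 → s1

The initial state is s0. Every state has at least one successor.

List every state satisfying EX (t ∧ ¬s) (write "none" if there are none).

States satisfying t ∧ ¬s: {s2}.
States satisfying EX (t ∧ ¬s): {s0, s3}.

{s0, s3}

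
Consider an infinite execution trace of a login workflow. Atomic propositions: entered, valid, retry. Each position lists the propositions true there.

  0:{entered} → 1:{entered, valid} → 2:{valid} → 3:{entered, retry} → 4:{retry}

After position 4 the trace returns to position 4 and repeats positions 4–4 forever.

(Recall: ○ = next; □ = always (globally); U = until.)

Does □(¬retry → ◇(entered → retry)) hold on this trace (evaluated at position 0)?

¬retry → ◇(entered → retry) holds at every position 0..4, and those are all positions ever visited, so □(¬retry → ◇(entered → retry)) holds.
Positions where ¬retry holds: 0, 1, 2.
Check ◇(entered → retry) at each: 0→ok, 1→ok, 2→ok.

Satisfied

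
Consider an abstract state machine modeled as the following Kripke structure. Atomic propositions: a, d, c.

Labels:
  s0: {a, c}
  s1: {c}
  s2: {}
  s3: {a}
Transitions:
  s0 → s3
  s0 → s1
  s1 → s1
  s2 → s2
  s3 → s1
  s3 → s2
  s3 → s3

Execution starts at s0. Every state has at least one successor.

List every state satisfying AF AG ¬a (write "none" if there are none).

{s1, s2}

States satisfying AG ¬a: {s1, s2}.
States satisfying AF AG ¬a: {s1, s2}.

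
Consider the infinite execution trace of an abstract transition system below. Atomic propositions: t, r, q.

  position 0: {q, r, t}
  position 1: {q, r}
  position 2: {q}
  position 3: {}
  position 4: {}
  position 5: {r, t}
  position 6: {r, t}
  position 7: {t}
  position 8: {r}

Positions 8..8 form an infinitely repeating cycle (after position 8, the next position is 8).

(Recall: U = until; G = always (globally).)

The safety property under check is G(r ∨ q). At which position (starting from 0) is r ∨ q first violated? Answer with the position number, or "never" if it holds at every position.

Check r ∨ q at each position in order: 0 ✓, 1 ✓, 2 ✓.
At position 3 the labels are {}, so r ∨ q is false there. This is the first violation.

3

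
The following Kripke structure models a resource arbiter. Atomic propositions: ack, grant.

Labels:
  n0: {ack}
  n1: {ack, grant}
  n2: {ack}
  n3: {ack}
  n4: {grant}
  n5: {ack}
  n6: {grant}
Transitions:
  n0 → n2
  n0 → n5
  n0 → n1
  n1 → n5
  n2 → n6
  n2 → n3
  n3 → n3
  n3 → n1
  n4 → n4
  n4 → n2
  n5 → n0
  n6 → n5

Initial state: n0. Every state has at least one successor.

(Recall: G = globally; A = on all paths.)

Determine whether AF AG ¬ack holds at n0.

States satisfying AG ¬ack: ∅.
States satisfying AF AG ¬ack: ∅.
There is a path from n0 along which AG ¬ack never holds.
n0 ∉ Sat(AF AG ¬ack).

Does not hold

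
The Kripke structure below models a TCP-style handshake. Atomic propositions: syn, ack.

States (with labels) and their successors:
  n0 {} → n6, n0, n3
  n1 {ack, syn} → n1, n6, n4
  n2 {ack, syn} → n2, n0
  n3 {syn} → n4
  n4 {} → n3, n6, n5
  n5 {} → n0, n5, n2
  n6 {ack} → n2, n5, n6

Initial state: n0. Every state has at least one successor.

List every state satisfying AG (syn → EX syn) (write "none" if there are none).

none

States satisfying syn → EX syn: {n0, n1, n2, n4, n5, n6}.
States satisfying AG (syn → EX syn): ∅.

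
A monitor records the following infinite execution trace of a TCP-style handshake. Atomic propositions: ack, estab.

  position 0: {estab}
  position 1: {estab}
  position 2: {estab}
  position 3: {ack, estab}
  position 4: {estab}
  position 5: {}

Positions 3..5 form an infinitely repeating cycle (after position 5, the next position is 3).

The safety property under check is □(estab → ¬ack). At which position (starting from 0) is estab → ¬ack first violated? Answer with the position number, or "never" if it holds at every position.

3

Check estab → ¬ack at each position in order: 0 ✓, 1 ✓, 2 ✓.
At position 3 the labels are {ack, estab}, so estab → ¬ack is false there. This is the first violation.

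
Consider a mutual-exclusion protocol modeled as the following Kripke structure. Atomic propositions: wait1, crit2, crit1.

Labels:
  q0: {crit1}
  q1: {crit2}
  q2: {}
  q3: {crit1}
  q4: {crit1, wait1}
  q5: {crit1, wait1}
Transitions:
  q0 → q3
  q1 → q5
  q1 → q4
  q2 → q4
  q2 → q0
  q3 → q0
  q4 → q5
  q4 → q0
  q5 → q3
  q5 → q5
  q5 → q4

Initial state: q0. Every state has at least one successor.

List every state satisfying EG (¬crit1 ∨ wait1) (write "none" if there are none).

{q1, q2, q4, q5}

States satisfying ¬crit1 ∨ wait1: {q1, q2, q4, q5}.
States satisfying EG (¬crit1 ∨ wait1): {q1, q2, q4, q5}.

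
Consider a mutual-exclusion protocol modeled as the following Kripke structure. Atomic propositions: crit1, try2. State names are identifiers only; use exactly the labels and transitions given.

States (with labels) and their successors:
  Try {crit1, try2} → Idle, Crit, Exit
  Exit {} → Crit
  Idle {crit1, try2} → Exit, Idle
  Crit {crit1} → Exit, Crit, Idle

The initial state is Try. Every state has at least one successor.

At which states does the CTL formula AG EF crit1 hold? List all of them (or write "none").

{Try, Exit, Idle, Crit}

States satisfying EF crit1: {Try, Exit, Idle, Crit}.
States satisfying AG EF crit1: {Try, Exit, Idle, Crit}.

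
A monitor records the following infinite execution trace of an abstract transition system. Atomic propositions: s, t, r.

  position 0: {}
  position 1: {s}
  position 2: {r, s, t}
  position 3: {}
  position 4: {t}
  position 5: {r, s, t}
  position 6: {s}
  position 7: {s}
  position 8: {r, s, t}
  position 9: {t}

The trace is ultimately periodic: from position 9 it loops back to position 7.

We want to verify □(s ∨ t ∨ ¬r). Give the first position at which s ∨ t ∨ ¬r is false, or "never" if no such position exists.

s ∨ t ∨ ¬r holds at every position 0..9, and those are all the positions the trace ever visits, so the invariant □(s ∨ t ∨ ¬r) is never violated.

never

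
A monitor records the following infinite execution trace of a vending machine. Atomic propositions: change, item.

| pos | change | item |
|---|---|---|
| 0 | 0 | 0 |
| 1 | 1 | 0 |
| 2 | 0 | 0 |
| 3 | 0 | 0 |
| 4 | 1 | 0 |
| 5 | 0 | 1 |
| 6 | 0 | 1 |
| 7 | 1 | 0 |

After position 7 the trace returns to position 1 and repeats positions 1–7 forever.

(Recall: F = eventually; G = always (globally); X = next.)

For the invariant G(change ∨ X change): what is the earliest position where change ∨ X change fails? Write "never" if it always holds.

2

Check change ∨ X change at each position in order: 0 ✓, 1 ✓.
At position 2 the labels are {} and the next position 3 has {}, so change ∨ X change is false there. This is the first violation.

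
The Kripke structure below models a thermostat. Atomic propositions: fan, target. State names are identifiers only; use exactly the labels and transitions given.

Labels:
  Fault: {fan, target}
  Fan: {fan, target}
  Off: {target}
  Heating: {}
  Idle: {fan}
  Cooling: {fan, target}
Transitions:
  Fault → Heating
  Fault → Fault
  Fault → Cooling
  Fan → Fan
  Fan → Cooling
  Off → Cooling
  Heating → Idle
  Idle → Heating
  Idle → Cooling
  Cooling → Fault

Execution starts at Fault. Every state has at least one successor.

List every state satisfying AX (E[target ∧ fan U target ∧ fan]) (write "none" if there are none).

States satisfying E[target ∧ fan U target ∧ fan]: {Fault, Fan, Cooling}.
States satisfying AX (E[target ∧ fan U target ∧ fan]): {Fan, Off, Cooling}.

{Fan, Off, Cooling}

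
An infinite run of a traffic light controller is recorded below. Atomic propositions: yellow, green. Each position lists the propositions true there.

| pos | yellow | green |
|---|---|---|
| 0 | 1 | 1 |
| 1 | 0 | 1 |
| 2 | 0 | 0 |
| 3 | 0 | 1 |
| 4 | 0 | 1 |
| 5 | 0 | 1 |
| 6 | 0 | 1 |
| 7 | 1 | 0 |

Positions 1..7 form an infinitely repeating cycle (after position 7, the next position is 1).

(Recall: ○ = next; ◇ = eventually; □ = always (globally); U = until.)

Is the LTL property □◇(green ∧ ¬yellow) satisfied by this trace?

◇(green ∧ ¬yellow) holds at every position 0..7, and those are all positions ever visited, so □◇(green ∧ ¬yellow) holds.

Yes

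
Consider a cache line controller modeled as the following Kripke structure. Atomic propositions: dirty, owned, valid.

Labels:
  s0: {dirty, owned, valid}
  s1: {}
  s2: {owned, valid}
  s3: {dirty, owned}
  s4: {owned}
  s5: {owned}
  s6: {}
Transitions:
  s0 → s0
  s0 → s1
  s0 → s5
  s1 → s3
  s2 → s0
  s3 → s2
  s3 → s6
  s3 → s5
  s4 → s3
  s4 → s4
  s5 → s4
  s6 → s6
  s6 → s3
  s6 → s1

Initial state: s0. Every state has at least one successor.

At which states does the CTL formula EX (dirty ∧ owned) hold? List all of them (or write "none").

States satisfying dirty ∧ owned: {s0, s3}.
States satisfying EX (dirty ∧ owned): {s0, s1, s2, s4, s6}.

{s0, s1, s2, s4, s6}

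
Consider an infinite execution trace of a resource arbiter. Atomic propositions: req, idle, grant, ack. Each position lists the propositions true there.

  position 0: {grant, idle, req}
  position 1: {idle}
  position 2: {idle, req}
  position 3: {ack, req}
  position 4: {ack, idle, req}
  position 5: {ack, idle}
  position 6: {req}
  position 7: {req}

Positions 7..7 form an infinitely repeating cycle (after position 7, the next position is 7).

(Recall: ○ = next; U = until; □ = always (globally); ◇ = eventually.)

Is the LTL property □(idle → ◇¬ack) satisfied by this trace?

Satisfied

idle → ◇¬ack holds at every position 0..7, and those are all positions ever visited, so □(idle → ◇¬ack) holds.
Positions where idle holds: 0, 1, 2, 4, 5.
Check ◇¬ack at each: 0→ok, 1→ok, 2→ok, 4→ok, 5→ok.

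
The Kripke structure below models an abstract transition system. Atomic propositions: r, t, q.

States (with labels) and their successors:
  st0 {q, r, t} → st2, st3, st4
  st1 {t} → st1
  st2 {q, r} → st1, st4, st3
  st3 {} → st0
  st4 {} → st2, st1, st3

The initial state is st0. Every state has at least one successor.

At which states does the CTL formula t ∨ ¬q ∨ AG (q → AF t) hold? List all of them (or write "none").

{st0, st1, st3, st4}

States satisfying ¬q: {st1, st3, st4}.
States satisfying t ∨ ¬q: {st0, st1, st3, st4}.
States satisfying q → AF t: {st0, st1, st3, st4}.
States satisfying AG (q → AF t): {st1}.
States satisfying t ∨ ¬q ∨ AG (q → AF t): {st0, st1, st3, st4}.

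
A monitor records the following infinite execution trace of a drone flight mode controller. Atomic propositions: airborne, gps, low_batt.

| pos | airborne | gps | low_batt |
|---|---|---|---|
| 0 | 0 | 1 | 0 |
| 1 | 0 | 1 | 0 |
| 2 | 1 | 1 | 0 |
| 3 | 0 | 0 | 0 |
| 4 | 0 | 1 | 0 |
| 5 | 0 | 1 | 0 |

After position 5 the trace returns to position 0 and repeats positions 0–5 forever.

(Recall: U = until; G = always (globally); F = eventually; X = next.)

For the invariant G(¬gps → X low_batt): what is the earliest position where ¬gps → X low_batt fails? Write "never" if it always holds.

3

Check ¬gps → X low_batt at each position in order: 0 ✓, 1 ✓, 2 ✓.
At position 3 the labels are {} and the next position 4 has {gps}, so ¬gps → X low_batt is false there. This is the first violation.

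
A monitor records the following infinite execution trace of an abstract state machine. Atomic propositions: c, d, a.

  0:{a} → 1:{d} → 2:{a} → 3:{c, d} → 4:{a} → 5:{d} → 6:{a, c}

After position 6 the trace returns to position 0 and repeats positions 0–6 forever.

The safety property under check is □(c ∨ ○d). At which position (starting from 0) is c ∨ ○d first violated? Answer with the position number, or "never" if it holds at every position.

1

Check c ∨ ○d at each position in order: 0 ✓.
At position 1 the labels are {d} and the next position 2 has {a}, so c ∨ ○d is false there. This is the first violation.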